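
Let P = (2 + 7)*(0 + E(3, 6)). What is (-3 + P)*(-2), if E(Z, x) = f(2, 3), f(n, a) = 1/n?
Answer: -3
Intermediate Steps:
E(Z, x) = 1/2
P = 9/2 (P = (2 + 7)*(0 + 1/2) = 9*(1/2) = 9/2 ≈ 4.5000)
(-3 + P)*(-2) = (-3 + 9/2)*(-2) = (3/2)*(-2) = -3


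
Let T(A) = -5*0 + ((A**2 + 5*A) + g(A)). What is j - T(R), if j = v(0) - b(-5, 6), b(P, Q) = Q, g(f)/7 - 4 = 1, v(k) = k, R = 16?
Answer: -377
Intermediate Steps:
g(f) = 35 (g(f) = 28 + 7*1 = 28 + 7 = 35)
T(A) = 35 + A**2 + 5*A (T(A) = -5*0 + ((A**2 + 5*A) + 35) = 0 + (35 + A**2 + 5*A) = 35 + A**2 + 5*A)
j = -6 (j = 0 - 1*6 = 0 - 6 = -6)
j - T(R) = -6 - (35 + 16**2 + 5*16) = -6 - (35 + 256 + 80) = -6 - 1*371 = -6 - 371 = -377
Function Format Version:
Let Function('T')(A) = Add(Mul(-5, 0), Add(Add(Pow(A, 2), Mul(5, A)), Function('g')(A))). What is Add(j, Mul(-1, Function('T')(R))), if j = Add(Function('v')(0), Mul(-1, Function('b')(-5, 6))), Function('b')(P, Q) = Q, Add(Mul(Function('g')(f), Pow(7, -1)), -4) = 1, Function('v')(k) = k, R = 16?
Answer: -377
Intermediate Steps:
Function('g')(f) = 35 (Function('g')(f) = Add(28, Mul(7, 1)) = Add(28, 7) = 35)
Function('T')(A) = Add(35, Pow(A, 2), Mul(5, A)) (Function('T')(A) = Add(Mul(-5, 0), Add(Add(Pow(A, 2), Mul(5, A)), 35)) = Add(0, Add(35, Pow(A, 2), Mul(5, A))) = Add(35, Pow(A, 2), Mul(5, A)))
j = -6 (j = Add(0, Mul(-1, 6)) = Add(0, -6) = -6)
Add(j, Mul(-1, Function('T')(R))) = Add(-6, Mul(-1, Add(35, Pow(16, 2), Mul(5, 16)))) = Add(-6, Mul(-1, Add(35, 256, 80))) = Add(-6, Mul(-1, 371)) = Add(-6, -371) = -377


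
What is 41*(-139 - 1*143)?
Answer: -11562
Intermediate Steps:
41*(-139 - 1*143) = 41*(-139 - 143) = 41*(-282) = -11562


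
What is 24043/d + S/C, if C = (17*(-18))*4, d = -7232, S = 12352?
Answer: -14844787/1106496 ≈ -13.416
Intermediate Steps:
C = -1224 (C = -306*4 = -1224)
24043/d + S/C = 24043/(-7232) + 12352/(-1224) = 24043*(-1/7232) + 12352*(-1/1224) = -24043/7232 - 1544/153 = -14844787/1106496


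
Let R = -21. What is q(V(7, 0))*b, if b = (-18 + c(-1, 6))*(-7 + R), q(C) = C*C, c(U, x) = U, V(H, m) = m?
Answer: 0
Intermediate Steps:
q(C) = C**2
b = 532 (b = (-18 - 1)*(-7 - 21) = -19*(-28) = 532)
q(V(7, 0))*b = 0**2*532 = 0*532 = 0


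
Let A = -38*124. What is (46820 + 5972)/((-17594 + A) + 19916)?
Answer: -26396/1195 ≈ -22.089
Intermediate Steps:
A = -4712
(46820 + 5972)/((-17594 + A) + 19916) = (46820 + 5972)/((-17594 - 4712) + 19916) = 52792/(-22306 + 19916) = 52792/(-2390) = 52792*(-1/2390) = -26396/1195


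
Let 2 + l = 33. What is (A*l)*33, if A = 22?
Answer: 22506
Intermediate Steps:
l = 31 (l = -2 + 33 = 31)
(A*l)*33 = (22*31)*33 = 682*33 = 22506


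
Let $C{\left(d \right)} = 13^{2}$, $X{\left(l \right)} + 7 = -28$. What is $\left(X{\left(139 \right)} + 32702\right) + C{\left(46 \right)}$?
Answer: $32836$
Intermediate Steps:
$X{\left(l \right)} = -35$ ($X{\left(l \right)} = -7 - 28 = -35$)
$C{\left(d \right)} = 169$
$\left(X{\left(139 \right)} + 32702\right) + C{\left(46 \right)} = \left(-35 + 32702\right) + 169 = 32667 + 169 = 32836$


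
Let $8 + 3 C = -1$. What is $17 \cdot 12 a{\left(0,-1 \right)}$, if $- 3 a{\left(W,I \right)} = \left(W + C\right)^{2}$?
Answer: $-612$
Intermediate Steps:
$C = -3$ ($C = - \frac{8}{3} + \frac{1}{3} \left(-1\right) = - \frac{8}{3} - \frac{1}{3} = -3$)
$a{\left(W,I \right)} = - \frac{\left(-3 + W\right)^{2}}{3}$ ($a{\left(W,I \right)} = - \frac{\left(W - 3\right)^{2}}{3} = - \frac{\left(-3 + W\right)^{2}}{3}$)
$17 \cdot 12 a{\left(0,-1 \right)} = 17 \cdot 12 \left(- \frac{\left(-3 + 0\right)^{2}}{3}\right) = 204 \left(- \frac{\left(-3\right)^{2}}{3}\right) = 204 \left(\left(- \frac{1}{3}\right) 9\right) = 204 \left(-3\right) = -612$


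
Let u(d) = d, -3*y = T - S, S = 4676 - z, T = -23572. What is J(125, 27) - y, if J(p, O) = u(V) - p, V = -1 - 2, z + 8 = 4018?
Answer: -24622/3 ≈ -8207.3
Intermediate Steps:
z = 4010 (z = -8 + 4018 = 4010)
S = 666 (S = 4676 - 1*4010 = 4676 - 4010 = 666)
y = 24238/3 (y = -(-23572 - 1*666)/3 = -(-23572 - 666)/3 = -⅓*(-24238) = 24238/3 ≈ 8079.3)
V = -3
J(p, O) = -3 - p
J(125, 27) - y = (-3 - 1*125) - 1*24238/3 = (-3 - 125) - 24238/3 = -128 - 24238/3 = -24622/3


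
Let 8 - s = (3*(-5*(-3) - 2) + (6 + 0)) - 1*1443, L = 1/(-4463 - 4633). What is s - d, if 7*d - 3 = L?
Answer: 89495545/63672 ≈ 1405.6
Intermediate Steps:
L = -1/9096 (L = 1/(-9096) = -1/9096 ≈ -0.00010994)
d = 27287/63672 (d = 3/7 + (⅐)*(-1/9096) = 3/7 - 1/63672 = 27287/63672 ≈ 0.42856)
s = 1406 (s = 8 - ((3*(-5*(-3) - 2) + (6 + 0)) - 1*1443) = 8 - ((3*(15 - 2) + 6) - 1443) = 8 - ((3*13 + 6) - 1443) = 8 - ((39 + 6) - 1443) = 8 - (45 - 1443) = 8 - 1*(-1398) = 8 + 1398 = 1406)
s - d = 1406 - 1*27287/63672 = 1406 - 27287/63672 = 89495545/63672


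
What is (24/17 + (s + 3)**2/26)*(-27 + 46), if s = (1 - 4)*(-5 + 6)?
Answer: 456/17 ≈ 26.824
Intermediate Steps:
s = -3 (s = -3*1 = -3)
(24/17 + (s + 3)**2/26)*(-27 + 46) = (24/17 + (-3 + 3)**2/26)*(-27 + 46) = (24*(1/17) + 0**2*(1/26))*19 = (24/17 + 0*(1/26))*19 = (24/17 + 0)*19 = (24/17)*19 = 456/17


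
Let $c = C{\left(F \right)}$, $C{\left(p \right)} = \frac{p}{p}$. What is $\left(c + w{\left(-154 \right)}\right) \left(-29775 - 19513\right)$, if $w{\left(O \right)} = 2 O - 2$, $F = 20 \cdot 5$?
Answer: $15229992$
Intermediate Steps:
$F = 100$
$w{\left(O \right)} = -2 + 2 O$
$C{\left(p \right)} = 1$
$c = 1$
$\left(c + w{\left(-154 \right)}\right) \left(-29775 - 19513\right) = \left(1 + \left(-2 + 2 \left(-154\right)\right)\right) \left(-29775 - 19513\right) = \left(1 - 310\right) \left(-49288\right) = \left(-309\right) \left(-49288\right) = 15229992$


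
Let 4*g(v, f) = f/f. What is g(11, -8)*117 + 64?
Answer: 373/4 ≈ 93.250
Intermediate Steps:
g(v, f) = ¼ (g(v, f) = (f/f)/4 = (¼)*1 = ¼)
g(11, -8)*117 + 64 = (¼)*117 + 64 = 117/4 + 64 = 373/4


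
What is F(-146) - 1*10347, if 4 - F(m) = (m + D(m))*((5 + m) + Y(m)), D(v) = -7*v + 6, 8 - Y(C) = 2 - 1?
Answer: 107845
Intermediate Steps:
Y(C) = 7 (Y(C) = 8 - (2 - 1) = 8 - 1*1 = 8 - 1 = 7)
D(v) = 6 - 7*v
F(m) = 4 - (6 - 6*m)*(12 + m) (F(m) = 4 - (m + (6 - 7*m))*((5 + m) + 7) = 4 - (6 - 6*m)*(12 + m))
F(-146) - 1*10347 = (-68 + 6*(-146)**2 + 66*(-146)) - 1*10347 = (-68 + 6*21316 - 9636) - 10347 = (-68 + 127896 - 9636) - 10347 = 118192 - 10347 = 107845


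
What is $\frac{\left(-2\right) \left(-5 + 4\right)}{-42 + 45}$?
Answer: $\frac{2}{3} \approx 0.66667$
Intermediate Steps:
$\frac{\left(-2\right) \left(-5 + 4\right)}{-42 + 45} = \frac{\left(-2\right) \left(-1\right)}{3} = 2 \cdot \frac{1}{3} = \frac{2}{3}$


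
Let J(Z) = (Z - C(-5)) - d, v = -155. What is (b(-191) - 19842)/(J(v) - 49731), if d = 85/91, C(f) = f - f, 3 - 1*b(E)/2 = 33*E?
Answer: 219310/1513237 ≈ 0.14493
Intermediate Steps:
b(E) = 6 - 66*E
C(f) = 0
d = 85/91 (d = 85*(1/91) = 85/91 ≈ 0.93407)
J(Z) = -85/91 + Z (J(Z) = (Z - 1*0) - 1*85/91 = (Z + 0) - 85/91 = Z - 85/91 = -85/91 + Z)
(b(-191) - 19842)/(J(v) - 49731) = ((6 - 66*(-191)) - 19842)/((-85/91 - 155) - 49731) = ((6 + 12606) - 19842)/(-14190/91 - 49731) = (12612 - 19842)/(-4539711/91) = -7230*(-91/4539711) = 219310/1513237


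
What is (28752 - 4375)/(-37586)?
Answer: -24377/37586 ≈ -0.64857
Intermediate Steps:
(28752 - 4375)/(-37586) = 24377*(-1/37586) = -24377/37586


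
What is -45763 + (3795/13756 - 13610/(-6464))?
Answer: -508622320269/11114848 ≈ -45761.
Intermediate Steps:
-45763 + (3795/13756 - 13610/(-6464)) = -45763 + (3795*(1/13756) - 13610*(-1/6464)) = -45763 + (3795/13756 + 6805/3232) = -45763 + 26468755/11114848 = -508622320269/11114848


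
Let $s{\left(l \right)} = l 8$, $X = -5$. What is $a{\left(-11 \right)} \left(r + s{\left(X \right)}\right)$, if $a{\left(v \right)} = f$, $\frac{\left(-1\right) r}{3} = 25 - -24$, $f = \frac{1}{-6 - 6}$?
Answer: $\frac{187}{12} \approx 15.583$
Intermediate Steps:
$f = - \frac{1}{12}$ ($f = \frac{1}{-12} = - \frac{1}{12} \approx -0.083333$)
$r = -147$ ($r = - 3 \left(25 - -24\right) = - 3 \left(25 + 24\right) = \left(-3\right) 49 = -147$)
$s{\left(l \right)} = 8 l$
$a{\left(v \right)} = - \frac{1}{12}$
$a{\left(-11 \right)} \left(r + s{\left(X \right)}\right) = - \frac{-147 + 8 \left(-5\right)}{12} = - \frac{-147 - 40}{12} = \left(- \frac{1}{12}\right) \left(-187\right) = \frac{187}{12}$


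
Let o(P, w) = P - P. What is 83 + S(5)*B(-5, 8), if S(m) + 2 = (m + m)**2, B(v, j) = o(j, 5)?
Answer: 83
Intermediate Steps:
o(P, w) = 0
B(v, j) = 0
S(m) = -2 + 4*m**2 (S(m) = -2 + (m + m)**2 = -2 + (2*m)**2 = -2 + 4*m**2)
83 + S(5)*B(-5, 8) = 83 + (-2 + 4*5**2)*0 = 83 + (-2 + 4*25)*0 = 83 + (-2 + 100)*0 = 83 + 98*0 = 83 + 0 = 83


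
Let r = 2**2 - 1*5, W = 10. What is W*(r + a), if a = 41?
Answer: 400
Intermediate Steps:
r = -1 (r = 4 - 5 = -1)
W*(r + a) = 10*(-1 + 41) = 10*40 = 400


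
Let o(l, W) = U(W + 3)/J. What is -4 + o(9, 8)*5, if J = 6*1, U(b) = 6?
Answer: 1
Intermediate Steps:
J = 6
o(l, W) = 1 (o(l, W) = 6/6 = 6*(1/6) = 1)
-4 + o(9, 8)*5 = -4 + 1*5 = -4 + 5 = 1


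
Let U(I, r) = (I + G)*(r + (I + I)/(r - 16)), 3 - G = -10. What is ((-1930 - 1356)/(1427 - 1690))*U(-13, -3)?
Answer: 0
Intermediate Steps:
G = 13 (G = 3 - 1*(-10) = 3 + 10 = 13)
U(I, r) = (13 + I)*(r + 2*I/(-16 + r)) (U(I, r) = (I + 13)*(r + (I + I)/(r - 16)) = (13 + I)*(r + (2*I)/(-16 + r)) = (13 + I)*(r + 2*I/(-16 + r)))
((-1930 - 1356)/(1427 - 1690))*U(-13, -3) = ((-1930 - 1356)/(1427 - 1690))*((-208*(-3) + 2*(-13)² + 13*(-3)² + 26*(-13) - 13*(-3)² - 16*(-13)*(-3))/(-16 - 3)) = (-3286/(-263))*((624 + 2*169 + 13*9 - 338 - 13*9 - 624)/(-19)) = (-3286*(-1/263))*(-(624 + 338 + 117 - 338 - 117 - 624)/19) = 3286*(-1/19*0)/263 = (3286/263)*0 = 0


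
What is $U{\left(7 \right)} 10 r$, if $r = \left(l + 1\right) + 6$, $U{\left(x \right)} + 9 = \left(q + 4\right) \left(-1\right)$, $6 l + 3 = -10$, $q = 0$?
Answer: $- \frac{1885}{3} \approx -628.33$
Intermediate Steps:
$l = - \frac{13}{6}$ ($l = - \frac{1}{2} + \frac{1}{6} \left(-10\right) = - \frac{1}{2} - \frac{5}{3} = - \frac{13}{6} \approx -2.1667$)
$U{\left(x \right)} = -13$ ($U{\left(x \right)} = -9 + \left(0 + 4\right) \left(-1\right) = -9 + 4 \left(-1\right) = -9 - 4 = -13$)
$r = \frac{29}{6}$ ($r = \left(- \frac{13}{6} + 1\right) + 6 = - \frac{7}{6} + 6 = \frac{29}{6} \approx 4.8333$)
$U{\left(7 \right)} 10 r = \left(-13\right) 10 \cdot \frac{29}{6} = \left(-130\right) \frac{29}{6} = - \frac{1885}{3}$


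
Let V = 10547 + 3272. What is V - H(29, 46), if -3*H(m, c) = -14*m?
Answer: 41051/3 ≈ 13684.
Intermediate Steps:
H(m, c) = 14*m/3 (H(m, c) = -(-14)*m/3 = 14*m/3)
V = 13819
V - H(29, 46) = 13819 - 14*29/3 = 13819 - 1*406/3 = 13819 - 406/3 = 41051/3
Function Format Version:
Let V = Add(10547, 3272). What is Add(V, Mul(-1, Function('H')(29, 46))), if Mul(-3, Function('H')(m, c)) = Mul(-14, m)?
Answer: Rational(41051, 3) ≈ 13684.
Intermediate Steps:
Function('H')(m, c) = Mul(Rational(14, 3), m) (Function('H')(m, c) = Mul(Rational(-1, 3), Mul(-14, m)) = Mul(Rational(14, 3), m))
V = 13819
Add(V, Mul(-1, Function('H')(29, 46))) = Add(13819, Mul(-1, Mul(Rational(14, 3), 29))) = Add(13819, Mul(-1, Rational(406, 3))) = Add(13819, Rational(-406, 3)) = Rational(41051, 3)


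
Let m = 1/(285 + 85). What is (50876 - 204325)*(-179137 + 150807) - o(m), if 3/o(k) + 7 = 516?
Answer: 2212729976527/509 ≈ 4.3472e+9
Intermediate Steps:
m = 1/370 ≈ 0.0027027
o(k) = 3/509 (o(k) = 3/(-7 + 516) = 3/509)
(50876 - 204325)*(-179137 + 150807) - o(m) = (50876 - 204325)*(-179137 + 150807) - 1*3/509 = -153449*(-28330) - 3/509 = 4347210170 - 3/509 = 2212729976527/509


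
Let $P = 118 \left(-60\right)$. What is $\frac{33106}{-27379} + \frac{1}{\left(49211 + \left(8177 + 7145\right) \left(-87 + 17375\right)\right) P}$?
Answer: $- \frac{62098463786611939}{51356063553824040} \approx -1.2092$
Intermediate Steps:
$P = -7080$
$\frac{33106}{-27379} + \frac{1}{\left(49211 + \left(8177 + 7145\right) \left(-87 + 17375\right)\right) P} = \frac{33106}{-27379} + \frac{1}{\left(49211 + \left(8177 + 7145\right) \left(-87 + 17375\right)\right) \left(-7080\right)} = 33106 \left(- \frac{1}{27379}\right) + \frac{1}{49211 + 15322 \cdot 17288} \left(- \frac{1}{7080}\right) = - \frac{33106}{27379} + \frac{1}{49211 + 264886736} \left(- \frac{1}{7080}\right) = - \frac{33106}{27379} + \frac{1}{264935947} \left(- \frac{1}{7080}\right) = - \frac{33106}{27379} - \frac{1}{1875746504760} = - \frac{62098463786611939}{51356063553824040}$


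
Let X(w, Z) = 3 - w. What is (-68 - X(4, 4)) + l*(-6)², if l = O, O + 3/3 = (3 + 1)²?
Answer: 473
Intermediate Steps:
O = 15 (O = -1 + (3 + 1)² = -1 + 4² = -1 + 16 = 15)
l = 15
(-68 - X(4, 4)) + l*(-6)² = (-68 - (3 - 1*4)) + 15*(-6)² = (-68 - (3 - 4)) + 15*36 = (-68 - 1*(-1)) + 540 = (-68 + 1) + 540 = -67 + 540 = 473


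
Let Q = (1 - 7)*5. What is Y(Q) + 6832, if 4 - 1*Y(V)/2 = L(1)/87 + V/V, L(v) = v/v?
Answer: 594904/87 ≈ 6838.0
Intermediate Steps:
L(v) = 1
Q = -30 (Q = -6*5 = -30)
Y(V) = 520/87 (Y(V) = 8 - 2*(1/87 + V/V) = 8 - 2*(1*(1/87) + 1) = 8 - 2*(1/87 + 1) = 8 - 2*88/87 = 8 - 176/87 = 520/87)
Y(Q) + 6832 = 520/87 + 6832 = 594904/87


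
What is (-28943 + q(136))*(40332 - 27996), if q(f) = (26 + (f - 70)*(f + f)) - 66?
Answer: -136078416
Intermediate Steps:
q(f) = -40 + 2*f*(-70 + f) (q(f) = (26 + (-70 + f)*(2*f)) - 66 = (26 + 2*f*(-70 + f)) - 66 = -40 + 2*f*(-70 + f))
(-28943 + q(136))*(40332 - 27996) = (-28943 + (-40 - 140*136 + 2*136²))*(40332 - 27996) = (-28943 + (-40 - 19040 + 2*18496))*12336 = (-28943 + (-40 - 19040 + 36992))*12336 = (-28943 + 17912)*12336 = -11031*12336 = -136078416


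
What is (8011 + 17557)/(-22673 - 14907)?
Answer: -6392/9395 ≈ -0.68036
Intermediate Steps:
(8011 + 17557)/(-22673 - 14907) = 25568/(-37580) = 25568*(-1/37580) = -6392/9395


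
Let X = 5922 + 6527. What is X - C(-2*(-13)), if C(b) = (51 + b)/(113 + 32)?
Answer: 1805028/145 ≈ 12448.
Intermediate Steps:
C(b) = 51/145 + b/145 (C(b) = (51 + b)/145 = (51 + b)*(1/145) = 51/145 + b/145)
X = 12449
X - C(-2*(-13)) = 12449 - (51/145 + (-2*(-13))/145) = 12449 - (51/145 + (1/145)*26) = 12449 - (51/145 + 26/145) = 12449 - 1*77/145 = 12449 - 77/145 = 1805028/145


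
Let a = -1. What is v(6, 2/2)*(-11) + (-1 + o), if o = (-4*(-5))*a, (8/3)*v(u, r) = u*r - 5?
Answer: -201/8 ≈ -25.125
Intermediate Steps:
v(u, r) = -15/8 + 3*r*u/8 (v(u, r) = 3*(u*r - 5)/8 = 3*(r*u - 5)/8 = 3*(-5 + r*u)/8 = -15/8 + 3*r*u/8)
o = -20 (o = -4*(-5)*(-1) = 20*(-1) = -20)
v(6, 2/2)*(-11) + (-1 + o) = (-15/8 + (3/8)*(2/2)*6)*(-11) + (-1 - 20) = (-15/8 + (3/8)*(2*(½))*6)*(-11) - 21 = (-15/8 + (3/8)*1*6)*(-11) - 21 = (-15/8 + 9/4)*(-11) - 21 = (3/8)*(-11) - 21 = -33/8 - 21 = -201/8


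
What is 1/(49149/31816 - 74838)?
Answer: -31816/2380996659 ≈ -1.3362e-5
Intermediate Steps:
1/(49149/31816 - 74838) = 1/(-2380996659/31816) = -31816/2380996659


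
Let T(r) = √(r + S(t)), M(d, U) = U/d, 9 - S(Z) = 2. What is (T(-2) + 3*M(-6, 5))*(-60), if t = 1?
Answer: 150 - 60*√5 ≈ 15.836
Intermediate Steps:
S(Z) = 7 (S(Z) = 9 - 1*2 = 9 - 2 = 7)
T(r) = √(7 + r) (T(r) = √(r + 7) = √(7 + r))
(T(-2) + 3*M(-6, 5))*(-60) = (√(7 - 2) + 3*(5/(-6)))*(-60) = (√5 + 3*(5*(-⅙)))*(-60) = (√5 + 3*(-⅚))*(-60) = (√5 - 5/2)*(-60) = (-5/2 + √5)*(-60) = 150 - 60*√5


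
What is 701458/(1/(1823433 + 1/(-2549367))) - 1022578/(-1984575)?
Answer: 2157099132682119808875542/1686470004675 ≈ 1.2791e+12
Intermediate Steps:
701458/(1/(1823433 + 1/(-2549367))) - 1022578/(-1984575) = 701458/(1/(1823433 - 1/2549367)) - 1022578*(-1/1984575) = 701458/(1/(4648599916910/2549367)) + 1022578/1984575 = 701458/(2549367/4648599916910) + 1022578/1984575 = 701458*(4648599916910/2549367) + 1022578/1984575 = 3260797600515854780/2549367 + 1022578/1984575 = 2157099132682119808875542/1686470004675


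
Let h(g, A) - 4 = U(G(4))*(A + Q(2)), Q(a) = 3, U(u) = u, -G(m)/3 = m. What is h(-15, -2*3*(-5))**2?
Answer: 153664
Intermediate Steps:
G(m) = -3*m
h(g, A) = -32 - 12*A (h(g, A) = 4 + (-3*4)*(A + 3) = 4 - 12*(3 + A) = 4 + (-36 - 12*A) = -32 - 12*A)
h(-15, -2*3*(-5))**2 = (-32 - 12*(-2*3)*(-5))**2 = (-32 - (-72)*(-5))**2 = (-32 - 12*30)**2 = (-32 - 360)**2 = (-392)**2 = 153664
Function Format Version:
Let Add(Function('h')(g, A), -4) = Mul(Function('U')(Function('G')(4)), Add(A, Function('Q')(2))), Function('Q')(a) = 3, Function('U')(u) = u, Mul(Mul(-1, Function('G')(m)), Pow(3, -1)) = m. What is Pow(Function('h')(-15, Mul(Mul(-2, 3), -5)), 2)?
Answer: 153664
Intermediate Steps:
Function('G')(m) = Mul(-3, m)
Function('h')(g, A) = Add(-32, Mul(-12, A)) (Function('h')(g, A) = Add(4, Mul(Mul(-3, 4), Add(A, 3))) = Add(4, Mul(-12, Add(3, A))) = Add(4, Add(-36, Mul(-12, A))) = Add(-32, Mul(-12, A)))
Pow(Function('h')(-15, Mul(Mul(-2, 3), -5)), 2) = Pow(Add(-32, Mul(-12, Mul(Mul(-2, 3), -5))), 2) = Pow(Add(-32, Mul(-12, Mul(-6, -5))), 2) = Pow(Add(-32, Mul(-12, 30)), 2) = Pow(Add(-32, -360), 2) = Pow(-392, 2) = 153664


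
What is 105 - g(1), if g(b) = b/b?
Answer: 104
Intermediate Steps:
g(b) = 1
105 - g(1) = 105 - 1*1 = 105 - 1 = 104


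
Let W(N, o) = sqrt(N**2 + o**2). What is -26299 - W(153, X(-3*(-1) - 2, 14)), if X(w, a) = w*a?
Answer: -26299 - sqrt(23605) ≈ -26453.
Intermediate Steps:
X(w, a) = a*w
-26299 - W(153, X(-3*(-1) - 2, 14)) = -26299 - sqrt(153**2 + (14*(-3*(-1) - 2))**2) = -26299 - sqrt(23409 + (14*(3 - 2))**2) = -26299 - sqrt(23409 + (14*1)**2) = -26299 - sqrt(23409 + 14**2) = -26299 - sqrt(23409 + 196) = -26299 - sqrt(23605)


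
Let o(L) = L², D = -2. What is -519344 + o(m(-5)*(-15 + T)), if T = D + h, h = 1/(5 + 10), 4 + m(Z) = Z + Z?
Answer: -104207264/225 ≈ -4.6314e+5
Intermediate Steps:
m(Z) = -4 + 2*Z (m(Z) = -4 + (Z + Z) = -4 + 2*Z)
h = 1/15 ≈ 0.066667
T = -29/15 (T = -2 + 1/15 = -29/15 ≈ -1.9333)
-519344 + o(m(-5)*(-15 + T)) = -519344 + ((-4 + 2*(-5))*(-15 - 29/15))² = -519344 + ((-4 - 10)*(-254/15))² = -519344 + (-14*(-254/15))² = -519344 + (3556/15)² = -519344 + 12645136/225 = -104207264/225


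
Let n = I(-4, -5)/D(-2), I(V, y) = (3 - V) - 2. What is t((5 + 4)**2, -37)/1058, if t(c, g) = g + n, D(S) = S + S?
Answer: -153/4232 ≈ -0.036153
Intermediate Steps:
I(V, y) = 1 - V
D(S) = 2*S
n = -5/4 (n = (1 - 1*(-4))/((2*(-2))) = (1 + 4)/(-4) = 5*(-1/4) = -5/4 ≈ -1.2500)
t(c, g) = -5/4 + g (t(c, g) = g - 5/4 = -5/4 + g)
t((5 + 4)**2, -37)/1058 = (-5/4 - 37)/1058 = -153/4*1/1058 = -153/4232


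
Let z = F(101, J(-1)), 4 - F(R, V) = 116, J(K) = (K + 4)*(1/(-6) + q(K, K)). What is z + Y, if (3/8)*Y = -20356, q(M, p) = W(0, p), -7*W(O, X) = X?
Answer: -163184/3 ≈ -54395.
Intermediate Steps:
W(O, X) = -X/7
q(M, p) = -p/7
J(K) = (4 + K)*(-1/6 - K/7) (J(K) = (K + 4)*(1/(-6) - K/7) = (4 + K)*(-1/6 - K/7))
Y = -162848/3 (Y = (8/3)*(-20356) = -162848/3 ≈ -54283.)
F(R, V) = -112 (F(R, V) = 4 - 1*116 = 4 - 116 = -112)
z = -112
z + Y = -112 - 162848/3 = -163184/3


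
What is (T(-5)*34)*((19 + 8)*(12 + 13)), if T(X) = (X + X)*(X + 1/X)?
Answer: 1193400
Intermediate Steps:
T(X) = 2*X*(X + 1/X) (T(X) = (2*X)*(X + 1/X) = 2*X*(X + 1/X))
(T(-5)*34)*((19 + 8)*(12 + 13)) = ((2 + 2*(-5)**2)*34)*((19 + 8)*(12 + 13)) = ((2 + 2*25)*34)*(27*25) = ((2 + 50)*34)*675 = (52*34)*675 = 1768*675 = 1193400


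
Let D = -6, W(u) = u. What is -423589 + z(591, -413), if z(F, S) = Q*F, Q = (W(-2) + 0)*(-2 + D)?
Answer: -414133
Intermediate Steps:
Q = 16 (Q = (-2 + 0)*(-2 - 6) = -2*(-8) = 16)
z(F, S) = 16*F
-423589 + z(591, -413) = -423589 + 16*591 = -423589 + 9456 = -414133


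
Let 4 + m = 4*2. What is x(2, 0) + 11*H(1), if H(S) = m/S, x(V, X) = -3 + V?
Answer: 43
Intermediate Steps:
m = 4 (m = -4 + 4*2 = -4 + 8 = 4)
H(S) = 4/S
x(2, 0) + 11*H(1) = (-3 + 2) + 11*(4/1) = -1 + 11*(4*1) = -1 + 11*4 = -1 + 44 = 43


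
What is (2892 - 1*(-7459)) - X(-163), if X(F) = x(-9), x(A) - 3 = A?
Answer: 10357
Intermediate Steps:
x(A) = 3 + A
X(F) = -6 (X(F) = 3 - 9 = -6)
(2892 - 1*(-7459)) - X(-163) = (2892 - 1*(-7459)) - 1*(-6) = (2892 + 7459) + 6 = 10351 + 6 = 10357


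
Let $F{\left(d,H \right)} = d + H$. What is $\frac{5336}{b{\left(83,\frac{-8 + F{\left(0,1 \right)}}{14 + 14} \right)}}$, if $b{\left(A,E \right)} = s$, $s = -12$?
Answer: $- \frac{1334}{3} \approx -444.67$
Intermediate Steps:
$F{\left(d,H \right)} = H + d$
$b{\left(A,E \right)} = -12$
$\frac{5336}{b{\left(83,\frac{-8 + F{\left(0,1 \right)}}{14 + 14} \right)}} = \frac{5336}{-12} = 5336 \left(- \frac{1}{12}\right) = - \frac{1334}{3}$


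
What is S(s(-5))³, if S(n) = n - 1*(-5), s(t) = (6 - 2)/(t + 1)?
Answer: 64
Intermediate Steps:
s(t) = 4/(1 + t)
S(n) = 5 + n (S(n) = n + 5 = 5 + n)
S(s(-5))³ = (5 + 4/(1 - 5))³ = (5 + 4/(-4))³ = (5 + 4*(-¼))³ = (5 - 1)³ = 4³ = 64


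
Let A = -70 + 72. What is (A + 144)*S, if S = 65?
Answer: 9490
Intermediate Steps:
A = 2
(A + 144)*S = (2 + 144)*65 = 146*65 = 9490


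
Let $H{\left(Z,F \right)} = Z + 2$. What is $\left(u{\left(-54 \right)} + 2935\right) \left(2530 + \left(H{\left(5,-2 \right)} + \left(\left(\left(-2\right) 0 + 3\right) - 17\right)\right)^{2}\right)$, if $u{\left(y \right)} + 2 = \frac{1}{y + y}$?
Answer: $\frac{816931777}{108} \approx 7.5642 \cdot 10^{6}$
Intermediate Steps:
$u{\left(y \right)} = -2 + \frac{1}{2 y}$ ($u{\left(y \right)} = -2 + \frac{1}{y + y} = -2 + \frac{1}{2 y}$)
$H{\left(Z,F \right)} = 2 + Z$
$\left(u{\left(-54 \right)} + 2935\right) \left(2530 + \left(H{\left(5,-2 \right)} + \left(\left(\left(-2\right) 0 + 3\right) - 17\right)\right)^{2}\right) = \left(\left(-2 + \frac{1}{2 \left(-54\right)}\right) + 2935\right) \left(2530 + \left(\left(2 + 5\right) + \left(\left(\left(-2\right) 0 + 3\right) - 17\right)\right)^{2}\right) = \left(\left(-2 + \frac{1}{2} \left(- \frac{1}{54}\right)\right) + 2935\right) \left(2530 + \left(7 + \left(\left(0 + 3\right) - 17\right)\right)^{2}\right) = \left(\left(-2 - \frac{1}{108}\right) + 2935\right) \left(2530 + \left(7 + \left(3 - 17\right)\right)^{2}\right) = \left(- \frac{217}{108} + 2935\right) \left(2530 + \left(7 - 14\right)^{2}\right) = \frac{316763 \left(2530 + \left(-7\right)^{2}\right)}{108} = \frac{316763 \left(2530 + 49\right)}{108} = \frac{316763}{108} \cdot 2579 = \frac{816931777}{108}$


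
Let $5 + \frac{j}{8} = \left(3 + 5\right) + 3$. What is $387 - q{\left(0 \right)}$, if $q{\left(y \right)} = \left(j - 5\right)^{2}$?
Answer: $-1462$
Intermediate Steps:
$j = 48$ ($j = -40 + 8 \left(\left(3 + 5\right) + 3\right) = -40 + 8 \left(8 + 3\right) = -40 + 8 \cdot 11 = -40 + 88 = 48$)
$q{\left(y \right)} = 1849$ ($q{\left(y \right)} = \left(48 - 5\right)^{2} = 43^{2} = 1849$)
$387 - q{\left(0 \right)} = 387 - 1849 = -1462$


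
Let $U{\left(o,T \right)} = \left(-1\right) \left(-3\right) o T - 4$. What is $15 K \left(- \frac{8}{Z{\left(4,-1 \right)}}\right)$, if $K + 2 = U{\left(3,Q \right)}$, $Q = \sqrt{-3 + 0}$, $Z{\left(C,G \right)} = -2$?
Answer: $-360 + 540 i \sqrt{3} \approx -360.0 + 935.31 i$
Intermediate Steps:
$Q = i \sqrt{3}$ ($Q = \sqrt{-3} = i \sqrt{3} \approx 1.732 i$)
$U{\left(o,T \right)} = -4 + 3 T o$ ($U{\left(o,T \right)} = 3 o T - 4 = 3 T o - 4 = -4 + 3 T o$)
$K = -6 + 9 i \sqrt{3}$ ($K = -2 - \left(4 - 3 i \sqrt{3} \cdot 3\right) = -2 - \left(4 - 9 i \sqrt{3}\right) = -6 + 9 i \sqrt{3} \approx -6.0 + 15.588 i$)
$15 K \left(- \frac{8}{Z{\left(4,-1 \right)}}\right) = 15 \left(-6 + 9 i \sqrt{3}\right) \left(- \frac{8}{-2}\right) = \left(-90 + 135 i \sqrt{3}\right) \left(\left(-8\right) \left(- \frac{1}{2}\right)\right) = \left(-90 + 135 i \sqrt{3}\right) 4 = -360 + 540 i \sqrt{3}$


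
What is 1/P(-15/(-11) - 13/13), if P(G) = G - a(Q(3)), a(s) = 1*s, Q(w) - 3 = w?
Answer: -11/62 ≈ -0.17742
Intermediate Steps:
Q(w) = 3 + w
a(s) = s
P(G) = -6 + G (P(G) = G - (3 + 3) = G - 1*6 = G - 6 = -6 + G)
1/P(-15/(-11) - 13/13) = 1/(-6 + (-15/(-11) - 13/13)) = 1/(-6 + (-15*(-1/11) - 13*1/13)) = 1/(-6 + (15/11 - 1)) = 1/(-6 + 4/11) = 1/(-62/11) = -11/62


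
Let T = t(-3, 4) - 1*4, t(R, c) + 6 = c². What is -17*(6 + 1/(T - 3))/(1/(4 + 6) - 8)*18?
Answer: 19380/79 ≈ 245.32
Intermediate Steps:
t(R, c) = -6 + c²
T = 6 (T = (-6 + 4²) - 1*4 = (-6 + 16) - 4 = 10 - 4 = 6)
-17*(6 + 1/(T - 3))/(1/(4 + 6) - 8)*18 = -17*(6 + 1/(6 - 3))/(1/(4 + 6) - 8)*18 = -17*(6 + 1/3)/(1/10 - 8)*18 = -17*(6 + ⅓)/(⅒ - 8)*18 = -323/(3*(-79/10))*18 = -323*(-10)/(3*79)*18 = -17*(-190/237)*18 = (3230/237)*18 = 19380/79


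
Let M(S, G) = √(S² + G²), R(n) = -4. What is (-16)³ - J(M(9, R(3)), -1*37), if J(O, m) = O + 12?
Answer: -4108 - √97 ≈ -4117.9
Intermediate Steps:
M(S, G) = √(G² + S²)
J(O, m) = 12 + O
(-16)³ - J(M(9, R(3)), -1*37) = (-16)³ - (12 + √((-4)² + 9²)) = -4096 - (12 + √(16 + 81)) = -4096 - (12 + √97) = -4096 + (-12 - √97) = -4108 - √97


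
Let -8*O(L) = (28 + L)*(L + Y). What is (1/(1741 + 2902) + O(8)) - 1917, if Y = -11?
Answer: -17675899/9286 ≈ -1903.5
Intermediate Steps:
O(L) = -(-11 + L)*(28 + L)/8 (O(L) = -(28 + L)*(L - 11)/8 = -(28 + L)*(-11 + L)/8 = -(-11 + L)*(28 + L)/8)
(1/(1741 + 2902) + O(8)) - 1917 = (1/(1741 + 2902) + (77/2 - 17/8*8 - ⅛*8²)) - 1917 = (1/4643 + (77/2 - 17 - ⅛*64)) - 1917 = (1/4643 + (77/2 - 17 - 8)) - 1917 = (1/4643 + 27/2) - 1917 = 125363/9286 - 1917 = -17675899/9286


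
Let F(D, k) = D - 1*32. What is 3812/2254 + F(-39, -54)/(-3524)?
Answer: 6796761/3971548 ≈ 1.7114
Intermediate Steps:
F(D, k) = -32 + D (F(D, k) = D - 32 = -32 + D)
3812/2254 + F(-39, -54)/(-3524) = 3812/2254 + (-32 - 39)/(-3524) = 3812*(1/2254) - 71*(-1/3524) = 1906/1127 + 71/3524 = 6796761/3971548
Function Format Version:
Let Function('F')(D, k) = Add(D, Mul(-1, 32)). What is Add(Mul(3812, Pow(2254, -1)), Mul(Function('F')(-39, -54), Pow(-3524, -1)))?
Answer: Rational(6796761, 3971548) ≈ 1.7114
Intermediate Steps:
Function('F')(D, k) = Add(-32, D) (Function('F')(D, k) = Add(D, -32) = Add(-32, D))
Add(Mul(3812, Pow(2254, -1)), Mul(Function('F')(-39, -54), Pow(-3524, -1))) = Add(Mul(3812, Pow(2254, -1)), Mul(Add(-32, -39), Pow(-3524, -1))) = Add(Mul(3812, Rational(1, 2254)), Mul(-71, Rational(-1, 3524))) = Add(Rational(1906, 1127), Rational(71, 3524)) = Rational(6796761, 3971548)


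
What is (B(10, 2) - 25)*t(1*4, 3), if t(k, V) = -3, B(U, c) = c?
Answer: 69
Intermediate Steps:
(B(10, 2) - 25)*t(1*4, 3) = (2 - 25)*(-3) = -23*(-3) = 69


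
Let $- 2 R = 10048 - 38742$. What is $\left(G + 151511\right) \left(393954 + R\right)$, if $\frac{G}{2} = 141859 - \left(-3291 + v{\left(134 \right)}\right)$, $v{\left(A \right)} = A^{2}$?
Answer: $165728967599$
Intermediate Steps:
$R = 14347$ ($R = - \frac{10048 - 38742}{2} = \left(- \frac{1}{2}\right) \left(-28694\right) = 14347$)
$G = 254388$ ($G = 2 \left(141859 + \left(3291 - 134^{2}\right)\right) = 2 \left(141859 + \left(3291 - 17956\right)\right) = 2 \left(141859 - 14665\right) = 2 \cdot 127194 = 254388$)
$\left(G + 151511\right) \left(393954 + R\right) = \left(254388 + 151511\right) \left(393954 + 14347\right) = 405899 \cdot 408301 = 165728967599$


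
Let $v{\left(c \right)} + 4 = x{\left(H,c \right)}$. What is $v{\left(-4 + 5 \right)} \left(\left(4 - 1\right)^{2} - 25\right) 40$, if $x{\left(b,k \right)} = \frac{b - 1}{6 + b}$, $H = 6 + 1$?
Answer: $\frac{29440}{13} \approx 2264.6$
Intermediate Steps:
$H = 7$
$x{\left(b,k \right)} = \frac{-1 + b}{6 + b}$
$v{\left(c \right)} = - \frac{46}{13}$ ($v{\left(c \right)} = -4 + \frac{-1 + 7}{6 + 7} = -4 + \frac{1}{13} \cdot 6 = -4 + \frac{6}{13} = - \frac{46}{13}$)
$v{\left(-4 + 5 \right)} \left(\left(4 - 1\right)^{2} - 25\right) 40 = - \frac{46 \left(\left(4 - 1\right)^{2} - 25\right)}{13} \cdot 40 = - \frac{46 \left(3^{2} - 25\right)}{13} \cdot 40 = - \frac{46 \left(9 - 25\right)}{13} \cdot 40 = \left(- \frac{46}{13}\right) \left(-16\right) 40 = \frac{736}{13} \cdot 40 = \frac{29440}{13}$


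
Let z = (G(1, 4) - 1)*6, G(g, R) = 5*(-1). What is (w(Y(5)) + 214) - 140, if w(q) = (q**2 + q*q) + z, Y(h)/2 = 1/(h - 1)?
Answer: 77/2 ≈ 38.500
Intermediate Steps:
G(g, R) = -5
Y(h) = 2/(-1 + h) (Y(h) = 2/(h - 1) = 2/(-1 + h))
z = -36 (z = (-5 - 1)*6 = -6*6 = -36)
w(q) = -36 + 2*q**2 (w(q) = (q**2 + q*q) - 36 = (q**2 + q**2) - 36 = 2*q**2 - 36 = -36 + 2*q**2)
(w(Y(5)) + 214) - 140 = ((-36 + 2*(2/(-1 + 5))**2) + 214) - 140 = ((-36 + 2*(2/4)**2) + 214) - 140 = ((-36 + 2*(2*(1/4))**2) + 214) - 140 = ((-36 + 2*(1/2)**2) + 214) - 140 = ((-36 + 2*(1/4)) + 214) - 140 = ((-36 + 1/2) + 214) - 140 = (-71/2 + 214) - 140 = 357/2 - 140 = 77/2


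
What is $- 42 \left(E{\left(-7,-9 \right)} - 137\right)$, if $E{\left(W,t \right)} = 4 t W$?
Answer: $-4830$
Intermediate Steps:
$E{\left(W,t \right)} = 4 W t$
$- 42 \left(E{\left(-7,-9 \right)} - 137\right) = - 42 \left(4 \left(-7\right) \left(-9\right) - 137\right) = - 42 \left(252 - 137\right) = \left(-42\right) 115 = -4830$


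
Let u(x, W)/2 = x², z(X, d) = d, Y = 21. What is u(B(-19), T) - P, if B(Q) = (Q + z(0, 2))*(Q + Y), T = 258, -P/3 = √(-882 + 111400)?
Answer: 2312 + 3*√110518 ≈ 3309.3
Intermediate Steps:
P = -3*√110518 (P = -3*√(-882 + 111400) = -3*√110518 ≈ -997.33)
B(Q) = (2 + Q)*(21 + Q) (B(Q) = (Q + 2)*(Q + 21) = (2 + Q)*(21 + Q))
u(x, W) = 2*x²
u(B(-19), T) - P = 2*(42 + (-19)² + 23*(-19))² - (-3)*√110518 = 2*(42 + 361 - 437)² + 3*√110518 = 2*(-34)² + 3*√110518 = 2*1156 + 3*√110518 = 2312 + 3*√110518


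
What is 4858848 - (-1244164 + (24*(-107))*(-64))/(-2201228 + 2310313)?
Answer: 530028513892/109085 ≈ 4.8589e+6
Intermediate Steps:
4858848 - (-1244164 + (24*(-107))*(-64))/(-2201228 + 2310313) = 4858848 - (-1244164 - 2568*(-64))/109085 = 4858848 - (-1244164 + 164352)/109085 = 4858848 - (-1079812)/109085 = 4858848 - 1*(-1079812/109085) = 4858848 + 1079812/109085 = 530028513892/109085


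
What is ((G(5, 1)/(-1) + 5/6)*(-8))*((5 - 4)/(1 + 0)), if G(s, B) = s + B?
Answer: 124/3 ≈ 41.333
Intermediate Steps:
G(s, B) = B + s
((G(5, 1)/(-1) + 5/6)*(-8))*((5 - 4)/(1 + 0)) = (((1 + 5)/(-1) + 5/6)*(-8))*((5 - 4)/(1 + 0)) = ((6*(-1) + 5*(⅙))*(-8))*(1/1) = ((-6 + ⅚)*(-8))*(1*1) = -31/6*(-8)*1 = (124/3)*1 = 124/3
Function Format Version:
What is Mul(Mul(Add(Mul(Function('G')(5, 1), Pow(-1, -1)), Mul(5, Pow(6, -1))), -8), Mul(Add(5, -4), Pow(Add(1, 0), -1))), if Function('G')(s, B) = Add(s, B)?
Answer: Rational(124, 3) ≈ 41.333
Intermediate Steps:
Function('G')(s, B) = Add(B, s)
Mul(Mul(Add(Mul(Function('G')(5, 1), Pow(-1, -1)), Mul(5, Pow(6, -1))), -8), Mul(Add(5, -4), Pow(Add(1, 0), -1))) = Mul(Mul(Add(Mul(Add(1, 5), Pow(-1, -1)), Mul(5, Pow(6, -1))), -8), Mul(Add(5, -4), Pow(Add(1, 0), -1))) = Mul(Mul(Add(Mul(6, -1), Mul(5, Rational(1, 6))), -8), Mul(1, Pow(1, -1))) = Mul(Mul(Add(-6, Rational(5, 6)), -8), Mul(1, 1)) = Mul(Mul(Rational(-31, 6), -8), 1) = Mul(Rational(124, 3), 1) = Rational(124, 3)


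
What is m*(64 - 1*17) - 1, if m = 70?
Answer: 3289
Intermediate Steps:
m*(64 - 1*17) - 1 = 70*(64 - 1*17) - 1 = 70*(64 - 17) - 1 = 70*47 - 1 = 3290 - 1 = 3289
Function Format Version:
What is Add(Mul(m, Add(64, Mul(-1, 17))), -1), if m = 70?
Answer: 3289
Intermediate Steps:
Add(Mul(m, Add(64, Mul(-1, 17))), -1) = Add(Mul(70, Add(64, Mul(-1, 17))), -1) = Add(Mul(70, Add(64, -17)), -1) = Add(Mul(70, 47), -1) = Add(3290, -1) = 3289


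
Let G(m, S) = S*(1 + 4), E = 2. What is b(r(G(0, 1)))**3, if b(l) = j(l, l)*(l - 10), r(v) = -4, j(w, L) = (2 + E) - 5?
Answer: 2744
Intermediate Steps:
j(w, L) = -1 (j(w, L) = (2 + 2) - 5 = 4 - 5 = -1)
G(m, S) = 5*S (G(m, S) = S*5 = 5*S)
b(l) = 10 - l (b(l) = -(l - 10) = -(-10 + l) = 10 - l)
b(r(G(0, 1)))**3 = (10 - 1*(-4))**3 = (10 + 4)**3 = 14**3 = 2744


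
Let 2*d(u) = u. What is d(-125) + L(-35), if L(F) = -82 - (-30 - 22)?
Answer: -185/2 ≈ -92.500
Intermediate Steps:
d(u) = u/2
L(F) = -30 (L(F) = -82 - 1*(-52) = -82 + 52 = -30)
d(-125) + L(-35) = (½)*(-125) - 30 = -125/2 - 30 = -185/2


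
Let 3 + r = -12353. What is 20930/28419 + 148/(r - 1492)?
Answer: 23802719/32795526 ≈ 0.72579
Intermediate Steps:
r = -12356 (r = -3 - 12353 = -12356)
20930/28419 + 148/(r - 1492) = 20930/28419 + 148/(-12356 - 1492) = 20930*(1/28419) + 148/(-13848) = 20930/28419 + 148*(-1/13848) = 20930/28419 - 37/3462 = 23802719/32795526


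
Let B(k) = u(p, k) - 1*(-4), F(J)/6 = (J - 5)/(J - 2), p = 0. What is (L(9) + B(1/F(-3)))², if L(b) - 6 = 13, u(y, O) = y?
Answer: 529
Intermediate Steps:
F(J) = 6*(-5 + J)/(-2 + J) (F(J) = 6*((J - 5)/(J - 2)) = 6*((-5 + J)/(-2 + J)) = 6*(-5 + J)/(-2 + J))
L(b) = 19 (L(b) = 6 + 13 = 19)
B(k) = 4 (B(k) = 0 - 1*(-4) = 0 + 4 = 4)
(L(9) + B(1/F(-3)))² = (19 + 4)² = 23² = 529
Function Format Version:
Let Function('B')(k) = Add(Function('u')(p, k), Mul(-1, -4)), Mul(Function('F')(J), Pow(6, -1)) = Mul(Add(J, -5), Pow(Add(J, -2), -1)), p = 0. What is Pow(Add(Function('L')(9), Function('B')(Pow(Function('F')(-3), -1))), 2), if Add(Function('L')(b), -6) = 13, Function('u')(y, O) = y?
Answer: 529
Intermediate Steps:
Function('F')(J) = Mul(6, Pow(Add(-2, J), -1), Add(-5, J)) (Function('F')(J) = Mul(6, Mul(Add(J, -5), Pow(Add(J, -2), -1))) = Mul(6, Mul(Add(-5, J), Pow(Add(-2, J), -1))) = Mul(6, Mul(Pow(Add(-2, J), -1), Add(-5, J))) = Mul(6, Pow(Add(-2, J), -1), Add(-5, J)))
Function('L')(b) = 19 (Function('L')(b) = Add(6, 13) = 19)
Function('B')(k) = 4 (Function('B')(k) = Add(0, Mul(-1, -4)) = Add(0, 4) = 4)
Pow(Add(Function('L')(9), Function('B')(Pow(Function('F')(-3), -1))), 2) = Pow(Add(19, 4), 2) = Pow(23, 2) = 529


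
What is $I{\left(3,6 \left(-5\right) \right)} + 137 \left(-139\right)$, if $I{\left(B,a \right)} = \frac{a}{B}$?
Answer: $-19053$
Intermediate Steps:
$I{\left(3,6 \left(-5\right) \right)} + 137 \left(-139\right) = \frac{6 \left(-5\right)}{3} + 137 \left(-139\right) = \left(-30\right) \frac{1}{3} - 19043 = -10 - 19043 = -19053$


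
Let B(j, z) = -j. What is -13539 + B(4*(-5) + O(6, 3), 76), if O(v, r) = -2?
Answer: -13517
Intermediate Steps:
-13539 + B(4*(-5) + O(6, 3), 76) = -13539 - (4*(-5) - 2) = -13539 - (-20 - 2) = -13539 - 1*(-22) = -13539 + 22 = -13517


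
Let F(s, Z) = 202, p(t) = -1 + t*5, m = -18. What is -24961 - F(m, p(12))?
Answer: -25163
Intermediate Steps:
p(t) = -1 + 5*t
-24961 - F(m, p(12)) = -24961 - 1*202 = -24961 - 202 = -25163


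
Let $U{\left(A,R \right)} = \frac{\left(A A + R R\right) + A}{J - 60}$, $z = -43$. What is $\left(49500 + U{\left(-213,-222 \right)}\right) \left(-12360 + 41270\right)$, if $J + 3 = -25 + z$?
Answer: $\frac{184736634600}{131} \approx 1.4102 \cdot 10^{9}$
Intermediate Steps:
$J = -71$ ($J = -3 - 68 = -71$)
$U{\left(A,R \right)} = - \frac{A}{131} - \frac{A^{2}}{131} - \frac{R^{2}}{131}$ ($U{\left(A,R \right)} = \frac{\left(A A + R R\right) + A}{-71 - 60} = \frac{\left(A^{2} + R^{2}\right) + A}{-131} = \left(A + A^{2} + R^{2}\right) \left(- \frac{1}{131}\right) = - \frac{A}{131} - \frac{A^{2}}{131} - \frac{R^{2}}{131}$)
$\left(49500 + U{\left(-213,-222 \right)}\right) \left(-12360 + 41270\right) = \left(49500 - \left(- \frac{213}{131} + \frac{45369}{131} + \frac{49284}{131}\right)\right) \left(-12360 + 41270\right) = \left(49500 - \frac{94440}{131}\right) 28910 = \frac{6390060}{131} \cdot 28910 = \frac{184736634600}{131}$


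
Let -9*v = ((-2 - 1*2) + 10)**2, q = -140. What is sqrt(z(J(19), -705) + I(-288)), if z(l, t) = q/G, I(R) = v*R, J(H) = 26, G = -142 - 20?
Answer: sqrt(93382)/9 ≈ 33.954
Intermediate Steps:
G = -162
v = -4 (v = -((-2 - 1*2) + 10)**2/9 = -((-2 - 2) + 10)**2/9 = -(-4 + 10)**2/9 = -1/9*6**2 = -1/9*36 = -4)
I(R) = -4*R
z(l, t) = 70/81 (z(l, t) = -140/(-162) = -140*(-1/162) = 70/81)
sqrt(z(J(19), -705) + I(-288)) = sqrt(70/81 - 4*(-288)) = sqrt(70/81 + 1152) = sqrt(93382/81) = sqrt(93382)/9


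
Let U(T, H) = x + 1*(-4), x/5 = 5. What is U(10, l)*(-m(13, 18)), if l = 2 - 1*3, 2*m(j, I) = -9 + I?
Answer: -189/2 ≈ -94.500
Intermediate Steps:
m(j, I) = -9/2 + I/2 (m(j, I) = (-9 + I)/2 = -9/2 + I/2)
x = 25 (x = 5*5 = 25)
l = -1 (l = 2 - 3 = -1)
U(T, H) = 21 (U(T, H) = 25 + 1*(-4) = 25 - 4 = 21)
U(10, l)*(-m(13, 18)) = 21*(-(-9/2 + (½)*18)) = 21*(-(-9/2 + 9)) = 21*(-1*9/2) = 21*(-9/2) = -189/2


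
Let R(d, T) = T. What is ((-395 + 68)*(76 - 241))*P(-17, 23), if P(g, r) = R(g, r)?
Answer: 1240965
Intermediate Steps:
P(g, r) = r
((-395 + 68)*(76 - 241))*P(-17, 23) = ((-395 + 68)*(76 - 241))*23 = -327*(-165)*23 = 53955*23 = 1240965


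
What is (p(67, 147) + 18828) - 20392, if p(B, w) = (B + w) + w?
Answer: -1203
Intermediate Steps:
p(B, w) = B + 2*w
(p(67, 147) + 18828) - 20392 = ((67 + 2*147) + 18828) - 20392 = ((67 + 294) + 18828) - 20392 = (361 + 18828) - 20392 = 19189 - 20392 = -1203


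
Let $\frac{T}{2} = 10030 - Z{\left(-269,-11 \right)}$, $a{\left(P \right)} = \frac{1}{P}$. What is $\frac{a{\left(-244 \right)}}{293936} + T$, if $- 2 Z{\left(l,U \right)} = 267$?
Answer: $\frac{1457860245567}{71720384} \approx 20327.0$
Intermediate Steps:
$Z{\left(l,U \right)} = - \frac{267}{2}$ ($Z{\left(l,U \right)} = \left(- \frac{1}{2}\right) 267 = - \frac{267}{2}$)
$T = 20327$ ($T = 2 \left(10030 - - \frac{267}{2}\right) = 2 \left(10030 + \frac{267}{2}\right) = 2 \cdot \frac{20327}{2} = 20327$)
$\frac{a{\left(-244 \right)}}{293936} + T = \frac{1}{\left(-244\right) 293936} + 20327 = \left(- \frac{1}{244}\right) \frac{1}{293936} + 20327 = - \frac{1}{71720384} + 20327 = \frac{1457860245567}{71720384}$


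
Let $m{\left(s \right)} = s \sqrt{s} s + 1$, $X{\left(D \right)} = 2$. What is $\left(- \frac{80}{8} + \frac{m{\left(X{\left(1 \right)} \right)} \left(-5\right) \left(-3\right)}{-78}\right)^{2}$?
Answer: $\frac{71025}{676} + \frac{2650 \sqrt{2}}{169} \approx 127.24$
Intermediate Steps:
$m{\left(s \right)} = 1 + s^{\frac{5}{2}}$ ($m{\left(s \right)} = s^{\frac{3}{2}} s + 1 = s^{\frac{5}{2}} + 1 = 1 + s^{\frac{5}{2}}$)
$\left(- \frac{80}{8} + \frac{m{\left(X{\left(1 \right)} \right)} \left(-5\right) \left(-3\right)}{-78}\right)^{2} = \left(- \frac{80}{8} + \frac{\left(1 + 2^{\frac{5}{2}}\right) \left(-5\right) \left(-3\right)}{-78}\right)^{2} = \left(\left(-80\right) \frac{1}{8} + \left(1 + 4 \sqrt{2}\right) \left(-5\right) \left(-3\right) \left(- \frac{1}{78}\right)\right)^{2} = \left(-10 + \left(-5 - 20 \sqrt{2}\right) \left(-3\right) \left(- \frac{1}{78}\right)\right)^{2} = \left(-10 + \left(15 + 60 \sqrt{2}\right) \left(- \frac{1}{78}\right)\right)^{2} = \left(-10 - \left(\frac{5}{26} + \frac{10 \sqrt{2}}{13}\right)\right)^{2} = \left(- \frac{265}{26} - \frac{10 \sqrt{2}}{13}\right)^{2}$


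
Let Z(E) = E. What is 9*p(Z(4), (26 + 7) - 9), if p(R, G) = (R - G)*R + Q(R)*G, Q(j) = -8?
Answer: -2448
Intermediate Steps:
p(R, G) = -8*G + R*(R - G) (p(R, G) = (R - G)*R - 8*G = R*(R - G) - 8*G = -8*G + R*(R - G))
9*p(Z(4), (26 + 7) - 9) = 9*(4² - 8*((26 + 7) - 9) - 1*((26 + 7) - 9)*4) = 9*(16 - 8*(33 - 9) - 1*(33 - 9)*4) = 9*(16 - 8*24 - 1*24*4) = 9*(16 - 192 - 96) = 9*(-272) = -2448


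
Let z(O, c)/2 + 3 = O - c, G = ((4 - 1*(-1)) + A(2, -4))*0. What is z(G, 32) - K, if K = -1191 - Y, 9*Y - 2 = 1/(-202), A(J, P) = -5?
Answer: 2038381/1818 ≈ 1121.2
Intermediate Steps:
Y = 403/1818 (Y = 2/9 + (⅑)/(-202) = 2/9 + (⅑)*(-1/202) = 2/9 - 1/1818 = 403/1818 ≈ 0.22167)
G = 0 (G = ((4 - 1*(-1)) - 5)*0 = ((4 + 1) - 5)*0 = (5 - 5)*0 = 0*0 = 0)
z(O, c) = -6 - 2*c + 2*O (z(O, c) = -6 + 2*(O - c) = -6 + (-2*c + 2*O) = -6 - 2*c + 2*O)
K = -2165641/1818 (K = -1191 - 1*403/1818 = -1191 - 403/1818 = -2165641/1818 ≈ -1191.2)
z(G, 32) - K = (-6 - 2*32 + 2*0) - 1*(-2165641/1818) = (-6 - 64 + 0) + 2165641/1818 = -70 + 2165641/1818 = 2038381/1818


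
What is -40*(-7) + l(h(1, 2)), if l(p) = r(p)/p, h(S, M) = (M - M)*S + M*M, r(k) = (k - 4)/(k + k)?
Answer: 280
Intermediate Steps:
r(k) = (-4 + k)/(2*k) (r(k) = (-4 + k)/((2*k)) = (-4 + k)*(1/(2*k)) = (-4 + k)/(2*k))
h(S, M) = M**2 (h(S, M) = 0*S + M**2 = 0 + M**2 = M**2)
l(p) = (-4 + p)/(2*p**2) (l(p) = ((-4 + p)/(2*p))/p = (-4 + p)/(2*p**2))
-40*(-7) + l(h(1, 2)) = -40*(-7) + (-4 + 2**2)/(2*(2**2)**2) = 280 + (1/2)*(-4 + 4)/4**2 = 280 + (1/2)*(1/16)*0 = 280 + 0 = 280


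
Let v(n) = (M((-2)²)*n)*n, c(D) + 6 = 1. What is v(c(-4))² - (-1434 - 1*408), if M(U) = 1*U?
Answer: 11842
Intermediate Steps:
c(D) = -5 (c(D) = -6 + 1 = -5)
M(U) = U
v(n) = 4*n² (v(n) = ((-2)²*n)*n = (4*n)*n = 4*n²)
v(c(-4))² - (-1434 - 1*408) = (4*(-5)²)² - (-1434 - 1*408) = (4*25)² - (-1434 - 408) = 100² - 1*(-1842) = 10000 + 1842 = 11842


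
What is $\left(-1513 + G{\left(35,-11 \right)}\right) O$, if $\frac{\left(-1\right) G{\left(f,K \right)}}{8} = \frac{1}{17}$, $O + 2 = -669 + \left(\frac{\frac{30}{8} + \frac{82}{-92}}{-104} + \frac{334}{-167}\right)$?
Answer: $\frac{165682590183}{162656} \approx 1.0186 \cdot 10^{6}$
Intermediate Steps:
$O = - \frac{6439527}{9568}$ ($O = -2 - \left(671 - \frac{\frac{30}{8} + \frac{82}{-92}}{-104}\right) = -2 - \left(671 - \left(30 \cdot \frac{1}{8} + 82 \left(- \frac{1}{92}\right)\right) \left(- \frac{1}{104}\right)\right) = -2 - \left(671 - \left(\frac{15}{4} - \frac{41}{46}\right) \left(- \frac{1}{104}\right)\right) = -2 + \left(-669 + \left(\frac{263}{92} \left(- \frac{1}{104}\right) - 2\right)\right) = -2 - \frac{6420391}{9568} = - \frac{6439527}{9568} \approx -673.03$)
$G{\left(f,K \right)} = - \frac{8}{17}$
$\left(-1513 + G{\left(35,-11 \right)}\right) O = \left(-1513 - \frac{8}{17}\right) \left(- \frac{6439527}{9568}\right) = \left(- \frac{25729}{17}\right) \left(- \frac{6439527}{9568}\right) = \frac{165682590183}{162656}$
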